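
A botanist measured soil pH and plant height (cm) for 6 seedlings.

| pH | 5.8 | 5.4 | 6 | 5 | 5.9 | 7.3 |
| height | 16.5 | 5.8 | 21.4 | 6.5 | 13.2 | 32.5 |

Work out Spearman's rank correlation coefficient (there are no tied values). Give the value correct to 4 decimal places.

Rank pH: 3, 2, 5, 1, 4, 6
Rank height: 4, 1, 5, 2, 3, 6
d = rank(pH) − rank(height): -1, 1, 0, -1, 1, 0; Σd² = 4
ρ = 1 − 6Σd² / [n(n²−1)] = 1 − 6×4 / (6×35) = 1 − 24/210 ≈ 0.8857

0.8857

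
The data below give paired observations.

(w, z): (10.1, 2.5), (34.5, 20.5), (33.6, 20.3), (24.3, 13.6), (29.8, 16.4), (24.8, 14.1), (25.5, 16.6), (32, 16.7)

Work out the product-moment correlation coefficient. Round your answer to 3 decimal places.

0.973

n = 8, Σw = 214.6, Σz = 120.7, Σw² = 6189.04, Σz² = 2045.77, Σwz = 3541.16
nΣwz − ΣwΣz = 28329.28 − 25902.22 = 2427.06
nΣw² − (Σw)² = 49512.32 − 46053.16 = 3459.16; nΣz² − (Σz)² = 16366.16 − 14568.49 = 1797.67
r = 2427.06 / √(3459.16 × 1797.67) = 2427.06 / 2493.6776 ≈ 0.973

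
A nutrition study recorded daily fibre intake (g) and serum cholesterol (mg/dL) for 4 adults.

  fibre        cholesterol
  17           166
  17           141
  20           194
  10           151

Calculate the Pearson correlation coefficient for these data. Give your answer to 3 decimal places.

0.603

n = 4, Σx = 64, Σy = 652, Σx² = 1078, Σy² = 107874, Σxy = 10609
nΣxy − ΣxΣy = 42436 − 41728 = 708
nΣx² − (Σx)² = 4312 − 4096 = 216; nΣy² − (Σy)² = 431496 − 425104 = 6392
r = 708 / √(216 × 6392) = 708 / 1175.0200 ≈ 0.603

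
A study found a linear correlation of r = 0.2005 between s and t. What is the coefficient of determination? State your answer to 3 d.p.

r² = (0.2005)² = 0.040

0.040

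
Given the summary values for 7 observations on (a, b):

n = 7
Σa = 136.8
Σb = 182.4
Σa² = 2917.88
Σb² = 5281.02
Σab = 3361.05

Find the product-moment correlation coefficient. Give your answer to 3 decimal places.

r = (nΣab − ΣaΣb) / √[(nΣa² − (Σa)²)(nΣb² − (Σb)²)]
Numerator: 7×3361.05 − 136.8×182.4 = -1424.97
Denominator: √[(20425.16 − 18714.24)(36967.14 − 33269.76)] = √[1710.92 × 3697.38] = 2515.1384
r = -1424.97 / 2515.1384 ≈ -0.567

-0.567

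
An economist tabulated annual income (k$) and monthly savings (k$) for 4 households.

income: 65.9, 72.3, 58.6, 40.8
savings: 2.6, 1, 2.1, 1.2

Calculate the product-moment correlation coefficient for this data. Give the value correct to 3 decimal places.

0.188

n = 4, Σx = 237.6, Σy = 6.9, Σx² = 14668.7, Σy² = 13.61, Σxy = 415.66
nΣxy − ΣxΣy = 1662.64 − 1639.44 = 23.2
nΣx² − (Σx)² = 58674.8 − 56453.76 = 2221.04; nΣy² − (Σy)² = 54.44 − 47.61 = 6.83
r = 23.2 / √(2221.04 × 6.83) = 23.2 / 123.1653 ≈ 0.188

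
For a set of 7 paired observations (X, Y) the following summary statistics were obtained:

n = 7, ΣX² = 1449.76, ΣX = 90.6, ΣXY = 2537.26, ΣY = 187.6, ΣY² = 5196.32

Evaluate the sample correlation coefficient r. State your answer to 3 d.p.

0.505

r = (nΣXY − ΣXΣY) / √[(nΣX² − (ΣX)²)(nΣY² − (ΣY)²)]
Numerator: 7×2537.26 − 90.6×187.6 = 764.26
Denominator: √[(10148.32 − 8208.36)(36374.24 − 35193.76)] = √[1939.96 × 1180.48] = 1513.3023
r = 764.26 / 1513.3023 ≈ 0.505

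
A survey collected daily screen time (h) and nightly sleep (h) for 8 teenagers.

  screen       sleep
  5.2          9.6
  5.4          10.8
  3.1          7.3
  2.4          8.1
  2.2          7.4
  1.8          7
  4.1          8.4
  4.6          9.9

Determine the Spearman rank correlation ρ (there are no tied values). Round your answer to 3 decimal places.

Rank screen: 7, 8, 4, 3, 2, 1, 5, 6
Rank sleep: 6, 8, 2, 4, 3, 1, 5, 7
d = rank(screen) − rank(sleep): 1, 0, 2, -1, -1, 0, 0, -1; Σd² = 8
ρ = 1 − 6Σd² / [n(n²−1)] = 1 − 6×8 / (8×63) = 1 − 48/504 ≈ 0.905

0.905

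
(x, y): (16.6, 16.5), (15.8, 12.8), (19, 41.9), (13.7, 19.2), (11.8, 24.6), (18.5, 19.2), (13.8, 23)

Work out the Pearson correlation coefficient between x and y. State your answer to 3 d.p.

0.305

n = 7, Σx = 109.2, Σy = 157.2, Σx² = 1745.82, Σy² = 4063.14, Σxy = 2498.16
nΣxy − ΣxΣy = 17487.12 − 17166.24 = 320.88
nΣx² − (Σx)² = 12220.74 − 11924.64 = 296.1; nΣy² − (Σy)² = 28441.98 − 24711.84 = 3730.14
r = 320.88 / √(296.1 × 3730.14) = 320.88 / 1050.9493 ≈ 0.305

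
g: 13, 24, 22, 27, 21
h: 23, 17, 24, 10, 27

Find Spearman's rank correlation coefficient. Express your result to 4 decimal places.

-0.7000

Rank g: 1, 4, 3, 5, 2
Rank h: 3, 2, 4, 1, 5
d = rank(g) − rank(h): -2, 2, -1, 4, -3; Σd² = 34
ρ = 1 − 6Σd² / [n(n²−1)] = 1 − 6×34 / (5×24) = 1 − 204/120 ≈ -0.7000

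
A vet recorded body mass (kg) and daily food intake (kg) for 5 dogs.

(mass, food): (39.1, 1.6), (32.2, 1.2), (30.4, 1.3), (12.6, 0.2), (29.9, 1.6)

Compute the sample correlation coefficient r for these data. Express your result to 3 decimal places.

0.927

n = 5, Σx = 144.2, Σy = 5.9, Σx² = 4542.58, Σy² = 8.29, Σxy = 191.08
nΣxy − ΣxΣy = 955.4 − 850.78 = 104.62
nΣx² − (Σx)² = 22712.9 − 20793.64 = 1919.26; nΣy² − (Σy)² = 41.45 − 34.81 = 6.64
r = 104.62 / √(1919.26 × 6.64) = 104.62 / 112.8888 ≈ 0.927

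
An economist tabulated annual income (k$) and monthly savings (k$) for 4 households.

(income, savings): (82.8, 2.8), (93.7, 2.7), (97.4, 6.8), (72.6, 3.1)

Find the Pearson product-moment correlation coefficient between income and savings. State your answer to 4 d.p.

n = 4, Σx = 346.5, Σy = 15.4, Σx² = 30393.05, Σy² = 70.98, Σxy = 1372.21
nΣxy − ΣxΣy = 5488.84 − 5336.1 = 152.74
nΣx² − (Σx)² = 121572.2 − 120062.25 = 1509.95; nΣy² − (Σy)² = 283.92 − 237.16 = 46.76
r = 152.74 / √(1509.95 × 46.76) = 152.74 / 265.7165 ≈ 0.5748

0.5748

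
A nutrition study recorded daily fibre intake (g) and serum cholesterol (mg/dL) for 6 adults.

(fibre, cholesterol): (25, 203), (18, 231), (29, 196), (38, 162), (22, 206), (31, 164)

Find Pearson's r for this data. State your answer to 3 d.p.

-0.935

n = 6, Σx = 163, Σy = 1162, Σx² = 4679, Σy² = 228562, Σxy = 30689
nΣxy − ΣxΣy = 184134 − 189406 = -5272
nΣx² − (Σx)² = 28074 − 26569 = 1505; nΣy² − (Σy)² = 1371372 − 1350244 = 21128
r = -5272 / √(1505 × 21128) = -5272 / 5638.9396 ≈ -0.935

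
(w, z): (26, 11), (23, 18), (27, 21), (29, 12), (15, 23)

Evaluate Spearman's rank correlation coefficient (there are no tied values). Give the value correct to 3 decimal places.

Rank w: 3, 2, 4, 5, 1
Rank z: 1, 3, 4, 2, 5
d = rank(w) − rank(z): 2, -1, 0, 3, -4; Σd² = 30
ρ = 1 − 6Σd² / [n(n²−1)] = 1 − 6×30 / (5×24) = 1 − 180/120 ≈ -0.500

-0.500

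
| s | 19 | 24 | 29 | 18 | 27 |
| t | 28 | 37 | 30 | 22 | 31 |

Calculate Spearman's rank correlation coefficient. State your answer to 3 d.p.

Rank s: 2, 3, 5, 1, 4
Rank t: 2, 5, 3, 1, 4
d = rank(s) − rank(t): 0, -2, 2, 0, 0; Σd² = 8
ρ = 1 − 6Σd² / [n(n²−1)] = 1 − 6×8 / (5×24) = 1 − 48/120 ≈ 0.600

0.600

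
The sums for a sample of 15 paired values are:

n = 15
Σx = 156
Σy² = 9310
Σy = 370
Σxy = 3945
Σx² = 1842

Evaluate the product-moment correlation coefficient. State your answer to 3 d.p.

0.483

r = (nΣxy − ΣxΣy) / √[(nΣx² − (Σx)²)(nΣy² − (Σy)²)]
Numerator: 15×3945 − 156×370 = 1455
Denominator: √[(27630 − 24336)(139650 − 136900)] = √[3294 × 2750] = 3009.7342
r = 1455 / 3009.7342 ≈ 0.483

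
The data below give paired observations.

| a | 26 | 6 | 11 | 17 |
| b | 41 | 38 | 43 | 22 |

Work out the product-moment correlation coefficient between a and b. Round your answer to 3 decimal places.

-0.077

n = 4, Σa = 60, Σb = 144, Σa² = 1122, Σb² = 5458, Σab = 2141
nΣab − ΣaΣb = 8564 − 8640 = -76
nΣa² − (Σa)² = 4488 − 3600 = 888; nΣb² − (Σb)² = 21832 − 20736 = 1096
r = -76 / √(888 × 1096) = -76 / 986.5333 ≈ -0.077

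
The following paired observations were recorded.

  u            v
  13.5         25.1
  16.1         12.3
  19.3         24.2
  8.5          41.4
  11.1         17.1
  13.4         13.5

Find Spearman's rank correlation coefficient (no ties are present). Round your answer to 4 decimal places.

Rank u: 4, 5, 6, 1, 2, 3
Rank v: 5, 1, 4, 6, 3, 2
d = rank(u) − rank(v): -1, 4, 2, -5, -1, 1; Σd² = 48
ρ = 1 − 6Σd² / [n(n²−1)] = 1 − 6×48 / (6×35) = 1 − 288/210 ≈ -0.3714

-0.3714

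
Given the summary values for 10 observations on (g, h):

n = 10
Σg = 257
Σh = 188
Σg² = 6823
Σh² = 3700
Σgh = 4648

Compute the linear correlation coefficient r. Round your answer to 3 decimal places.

r = (nΣgh − ΣgΣh) / √[(nΣg² − (Σg)²)(nΣh² − (Σh)²)]
Numerator: 10×4648 − 257×188 = -1836
Denominator: √[(68230 − 66049)(37000 − 35344)] = √[2181 × 1656] = 1900.4568
r = -1836 / 1900.4568 ≈ -0.966

-0.966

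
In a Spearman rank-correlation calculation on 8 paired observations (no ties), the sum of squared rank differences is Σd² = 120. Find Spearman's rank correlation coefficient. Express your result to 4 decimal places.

ρ = 1 − 6Σd² / [n(n²−1)] = 1 − 6×120 / (8×63)
  = 1 − 720/504 = 1 − 1.42857 ≈ -0.4286

-0.4286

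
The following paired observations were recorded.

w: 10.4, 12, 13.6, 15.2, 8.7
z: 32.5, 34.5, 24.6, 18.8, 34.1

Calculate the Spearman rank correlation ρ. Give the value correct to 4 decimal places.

-0.7000

Rank w: 2, 3, 4, 5, 1
Rank z: 3, 5, 2, 1, 4
d = rank(w) − rank(z): -1, -2, 2, 4, -3; Σd² = 34
ρ = 1 − 6Σd² / [n(n²−1)] = 1 − 6×34 / (5×24) = 1 − 204/120 ≈ -0.7000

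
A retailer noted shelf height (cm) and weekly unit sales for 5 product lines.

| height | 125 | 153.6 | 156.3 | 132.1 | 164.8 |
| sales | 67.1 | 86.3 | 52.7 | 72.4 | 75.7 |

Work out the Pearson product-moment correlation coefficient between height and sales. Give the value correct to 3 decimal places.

n = 5, Σx = 731.8, Σy = 354.2, Σx² = 108257.1, Σy² = 25699.64, Σxy = 51919.59
nΣxy − ΣxΣy = 259597.95 − 259203.56 = 394.39
nΣx² − (Σx)² = 541285.5 − 535531.24 = 5754.26; nΣy² − (Σy)² = 128498.2 − 125457.64 = 3040.56
r = 394.39 / √(5754.26 × 3040.56) = 394.39 / 4182.8427 ≈ 0.094

0.094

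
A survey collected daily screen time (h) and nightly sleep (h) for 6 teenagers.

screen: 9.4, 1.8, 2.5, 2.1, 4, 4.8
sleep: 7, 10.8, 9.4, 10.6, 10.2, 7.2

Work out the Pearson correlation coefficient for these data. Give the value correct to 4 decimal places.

-0.8271

n = 6, Σx = 24.6, Σy = 55.2, Σx² = 141.3, Σy² = 522.24, Σxy = 206.36
nΣxy − ΣxΣy = 1238.16 − 1357.92 = -119.76
nΣx² − (Σx)² = 847.8 − 605.16 = 242.64; nΣy² − (Σy)² = 3133.44 − 3047.04 = 86.4
r = -119.76 / √(242.64 × 86.4) = -119.76 / 144.7898 ≈ -0.8271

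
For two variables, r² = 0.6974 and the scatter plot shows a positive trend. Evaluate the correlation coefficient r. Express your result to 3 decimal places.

|r| = √0.6974 = 0.835
The association is positive, so r = 0.835.

0.835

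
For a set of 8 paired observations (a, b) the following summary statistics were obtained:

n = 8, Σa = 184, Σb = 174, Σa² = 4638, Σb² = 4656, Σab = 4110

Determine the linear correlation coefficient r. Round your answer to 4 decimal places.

0.1816

r = (nΣab − ΣaΣb) / √[(nΣa² − (Σa)²)(nΣb² − (Σb)²)]
Numerator: 8×4110 − 184×174 = 864
Denominator: √[(37104 − 33856)(37248 − 30276)] = √[3248 × 6972] = 4758.6822
r = 864 / 4758.6822 ≈ 0.1816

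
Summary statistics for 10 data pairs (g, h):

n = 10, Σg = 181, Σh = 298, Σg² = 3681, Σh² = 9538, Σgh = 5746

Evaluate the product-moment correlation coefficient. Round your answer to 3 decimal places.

r = (nΣgh − ΣgΣh) / √[(nΣg² − (Σg)²)(nΣh² − (Σh)²)]
Numerator: 10×5746 − 181×298 = 3522
Denominator: √[(36810 − 32761)(95380 − 88804)] = √[4049 × 6576] = 5160.0605
r = 3522 / 5160.0605 ≈ 0.683

0.683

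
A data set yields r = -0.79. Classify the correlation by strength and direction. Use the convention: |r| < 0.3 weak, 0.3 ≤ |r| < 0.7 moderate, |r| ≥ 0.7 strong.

strong negative

r = -0.79 < 0 so the relationship is negative.
|r| = 0.79, which falls in the strong range.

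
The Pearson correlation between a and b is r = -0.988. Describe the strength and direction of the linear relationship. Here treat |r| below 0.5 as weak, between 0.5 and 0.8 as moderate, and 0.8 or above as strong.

r = -0.988 < 0 so the relationship is negative.
|r| = 0.988, which falls in the strong range.

strong negative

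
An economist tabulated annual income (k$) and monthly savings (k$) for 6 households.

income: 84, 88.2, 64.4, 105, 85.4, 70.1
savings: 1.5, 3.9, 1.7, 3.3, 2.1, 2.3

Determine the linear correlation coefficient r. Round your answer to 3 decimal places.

n = 6, Σx = 497.1, Σy = 14.8, Σx² = 42214.77, Σy² = 40.94, Σxy = 1266.53
nΣxy − ΣxΣy = 7599.18 − 7357.08 = 242.1
nΣx² − (Σx)² = 253288.62 − 247108.41 = 6180.21; nΣy² − (Σy)² = 245.64 − 219.04 = 26.6
r = 242.1 / √(6180.21 × 26.6) = 242.1 / 405.4548 ≈ 0.597

0.597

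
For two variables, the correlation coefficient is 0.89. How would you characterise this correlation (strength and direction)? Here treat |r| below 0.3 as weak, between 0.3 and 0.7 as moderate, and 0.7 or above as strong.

strong positive

r = 0.89 > 0 so the relationship is positive.
|r| = 0.89, which falls in the strong range.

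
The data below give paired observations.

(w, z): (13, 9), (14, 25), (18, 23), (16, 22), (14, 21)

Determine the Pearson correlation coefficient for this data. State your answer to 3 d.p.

0.534

n = 5, Σw = 75, Σz = 100, Σw² = 1141, Σz² = 2160, Σwz = 1527
nΣwz − ΣwΣz = 7635 − 7500 = 135
nΣw² − (Σw)² = 5705 − 5625 = 80; nΣz² − (Σz)² = 10800 − 10000 = 800
r = 135 / √(80 × 800) = 135 / 252.9822 ≈ 0.534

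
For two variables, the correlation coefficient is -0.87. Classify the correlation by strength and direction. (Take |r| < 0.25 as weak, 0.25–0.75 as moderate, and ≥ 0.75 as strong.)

r = -0.87 < 0 so the relationship is negative.
|r| = 0.87, which falls in the strong range.

strong negative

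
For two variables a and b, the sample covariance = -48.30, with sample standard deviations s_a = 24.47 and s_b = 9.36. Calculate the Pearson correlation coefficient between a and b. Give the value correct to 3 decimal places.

-0.211

r = Cov(a,b) / (s_a · s_b) = -48.30 / (24.47 × 9.36)
  = -48.30 / 229.0392 ≈ -0.211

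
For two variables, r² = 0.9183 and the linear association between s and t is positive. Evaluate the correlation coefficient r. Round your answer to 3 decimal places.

0.958

|r| = √0.9183 = 0.958
The association is positive, so r = 0.958.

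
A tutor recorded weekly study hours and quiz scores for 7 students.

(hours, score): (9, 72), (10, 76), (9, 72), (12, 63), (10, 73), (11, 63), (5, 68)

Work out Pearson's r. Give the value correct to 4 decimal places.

n = 7, Σx = 66, Σy = 487, Σx² = 652, Σy² = 34035, Σxy = 4575
nΣxy − ΣxΣy = 32025 − 32142 = -117
nΣx² − (Σx)² = 4564 − 4356 = 208; nΣy² − (Σy)² = 238245 − 237169 = 1076
r = -117 / √(208 × 1076) = -117 / 473.0835 ≈ -0.2473

-0.2473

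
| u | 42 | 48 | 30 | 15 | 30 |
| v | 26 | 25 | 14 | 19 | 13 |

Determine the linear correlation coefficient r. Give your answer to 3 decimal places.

0.606

n = 5, Σu = 165, Σv = 97, Σu² = 6093, Σv² = 2027, Σuv = 3387
nΣuv − ΣuΣv = 16935 − 16005 = 930
nΣu² − (Σu)² = 30465 − 27225 = 3240; nΣv² − (Σv)² = 10135 − 9409 = 726
r = 930 / √(3240 × 726) = 930 / 1533.7014 ≈ 0.606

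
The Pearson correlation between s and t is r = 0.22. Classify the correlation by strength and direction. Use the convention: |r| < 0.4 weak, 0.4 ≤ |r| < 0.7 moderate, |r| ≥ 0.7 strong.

r = 0.22 > 0 so the relationship is positive.
|r| = 0.22, which falls in the weak range.

weak positive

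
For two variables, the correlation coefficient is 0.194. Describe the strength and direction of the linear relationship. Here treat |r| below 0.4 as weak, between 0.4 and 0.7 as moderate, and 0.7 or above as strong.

r = 0.194 > 0 so the relationship is positive.
|r| = 0.194, which falls in the weak range.

weak positive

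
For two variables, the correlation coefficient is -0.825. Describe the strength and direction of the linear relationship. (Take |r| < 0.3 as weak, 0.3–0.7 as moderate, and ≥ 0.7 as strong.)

r = -0.825 < 0 so the relationship is negative.
|r| = 0.825, which falls in the strong range.

strong negative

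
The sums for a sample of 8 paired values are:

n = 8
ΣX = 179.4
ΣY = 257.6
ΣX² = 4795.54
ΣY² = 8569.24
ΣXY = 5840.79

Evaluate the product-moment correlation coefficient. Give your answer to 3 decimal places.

0.139

r = (nΣXY − ΣXΣY) / √[(nΣX² − (ΣX)²)(nΣY² − (ΣY)²)]
Numerator: 8×5840.79 − 179.4×257.6 = 512.88
Denominator: √[(38364.32 − 32184.36)(68553.92 − 66357.76)] = √[6179.96 × 2196.16] = 3684.0441
r = 512.88 / 3684.0441 ≈ 0.139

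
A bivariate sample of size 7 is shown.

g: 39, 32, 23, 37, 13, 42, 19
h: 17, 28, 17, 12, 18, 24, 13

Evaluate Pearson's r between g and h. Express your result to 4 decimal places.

n = 7, Σg = 205, Σh = 129, Σg² = 6737, Σh² = 2575, Σgh = 3883
nΣgh − ΣgΣh = 27181 − 26445 = 736
nΣg² − (Σg)² = 47159 − 42025 = 5134; nΣh² − (Σh)² = 18025 − 16641 = 1384
r = 736 / √(5134 × 1384) = 736 / 2665.6061 ≈ 0.2761

0.2761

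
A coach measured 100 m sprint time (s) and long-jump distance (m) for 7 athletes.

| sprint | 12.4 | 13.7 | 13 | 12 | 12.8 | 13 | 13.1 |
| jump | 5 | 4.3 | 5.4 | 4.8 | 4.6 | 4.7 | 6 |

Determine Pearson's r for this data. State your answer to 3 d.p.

n = 7, Σx = 90, Σy = 34.8, Σx² = 1158.9, Σy² = 174.94, Σxy = 447.29
nΣxy − ΣxΣy = 3131.03 − 3132 = -0.97
nΣx² − (Σx)² = 8112.3 − 8100 = 12.3; nΣy² − (Σy)² = 1224.58 − 1211.04 = 13.54
r = -0.97 / √(12.3 × 13.54) = -0.97 / 12.9051 ≈ -0.075

-0.075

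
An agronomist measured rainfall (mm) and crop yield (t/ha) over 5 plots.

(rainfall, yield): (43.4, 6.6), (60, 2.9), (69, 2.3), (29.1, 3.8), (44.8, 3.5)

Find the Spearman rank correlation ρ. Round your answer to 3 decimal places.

-0.900

Rank rainfall: 2, 4, 5, 1, 3
Rank yield: 5, 2, 1, 4, 3
d = rank(rainfall) − rank(yield): -3, 2, 4, -3, 0; Σd² = 38
ρ = 1 − 6Σd² / [n(n²−1)] = 1 − 6×38 / (5×24) = 1 − 228/120 ≈ -0.900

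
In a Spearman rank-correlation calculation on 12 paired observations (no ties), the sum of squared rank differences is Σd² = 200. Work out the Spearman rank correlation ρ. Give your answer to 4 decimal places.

0.3007

ρ = 1 − 6Σd² / [n(n²−1)] = 1 − 6×200 / (12×143)
  = 1 − 1200/1716 = 1 − 0.69930 ≈ 0.3007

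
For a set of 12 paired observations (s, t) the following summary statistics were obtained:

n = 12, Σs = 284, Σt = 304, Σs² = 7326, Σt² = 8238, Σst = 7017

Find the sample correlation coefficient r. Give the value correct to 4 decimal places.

r = (nΣst − ΣsΣt) / √[(nΣs² − (Σs)²)(nΣt² − (Σt)²)]
Numerator: 12×7017 − 284×304 = -2132
Denominator: √[(87912 − 80656)(98856 − 92416)] = √[7256 × 6440] = 6835.8350
r = -2132 / 6835.8350 ≈ -0.3119

-0.3119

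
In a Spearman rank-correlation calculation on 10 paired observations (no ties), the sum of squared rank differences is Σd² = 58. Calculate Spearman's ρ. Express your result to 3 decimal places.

0.648

ρ = 1 − 6Σd² / [n(n²−1)] = 1 − 6×58 / (10×99)
  = 1 − 348/990 = 1 − 0.3515 ≈ 0.648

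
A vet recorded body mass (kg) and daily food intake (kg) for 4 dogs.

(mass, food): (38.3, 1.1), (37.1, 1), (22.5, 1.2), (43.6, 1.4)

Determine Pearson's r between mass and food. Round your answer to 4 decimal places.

n = 4, Σx = 141.5, Σy = 4.7, Σx² = 5250.51, Σy² = 5.61, Σxy = 167.27
nΣxy − ΣxΣy = 669.08 − 665.05 = 4.03
nΣx² − (Σx)² = 21002.04 − 20022.25 = 979.79; nΣy² − (Σy)² = 22.44 − 22.09 = 0.35
r = 4.03 / √(979.79 × 0.35) = 4.03 / 18.5183 ≈ 0.2176

0.2176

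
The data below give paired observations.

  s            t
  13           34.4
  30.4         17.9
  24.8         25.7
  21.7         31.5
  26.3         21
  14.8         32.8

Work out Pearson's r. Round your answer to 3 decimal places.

-0.939

n = 6, Σs = 131, Σt = 163.3, Σs² = 3089.82, Σt² = 4673.35, Σst = 3350.01
nΣst − ΣsΣt = 20100.06 − 21392.3 = -1292.24
nΣs² − (Σs)² = 18538.92 − 17161 = 1377.92; nΣt² − (Σt)² = 28040.1 − 26666.89 = 1373.21
r = -1292.24 / √(1377.92 × 1373.21) = -1292.24 / 1375.5630 ≈ -0.939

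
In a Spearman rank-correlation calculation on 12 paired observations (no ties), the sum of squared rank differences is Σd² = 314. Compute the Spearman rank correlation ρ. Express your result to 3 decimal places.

ρ = 1 − 6Σd² / [n(n²−1)] = 1 − 6×314 / (12×143)
  = 1 − 1884/1716 = 1 − 1.0979 ≈ -0.098

-0.098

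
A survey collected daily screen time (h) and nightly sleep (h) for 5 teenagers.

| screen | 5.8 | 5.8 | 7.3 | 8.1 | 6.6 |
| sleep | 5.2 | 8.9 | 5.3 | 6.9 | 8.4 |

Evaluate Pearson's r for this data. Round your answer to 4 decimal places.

n = 5, Σx = 33.6, Σy = 34.7, Σx² = 229.74, Σy² = 252.51, Σxy = 231.8
nΣxy − ΣxΣy = 1159 − 1165.92 = -6.92
nΣx² − (Σx)² = 1148.7 − 1128.96 = 19.74; nΣy² − (Σy)² = 1262.55 − 1204.09 = 58.46
r = -6.92 / √(19.74 × 58.46) = -6.92 / 33.9706 ≈ -0.2037

-0.2037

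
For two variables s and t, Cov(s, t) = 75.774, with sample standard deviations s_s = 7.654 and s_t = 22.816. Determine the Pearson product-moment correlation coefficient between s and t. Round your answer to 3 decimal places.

0.434

r = Cov(s,t) / (s_s · s_t) = 75.774 / (7.654 × 22.816)
  = 75.774 / 174.6337 ≈ 0.434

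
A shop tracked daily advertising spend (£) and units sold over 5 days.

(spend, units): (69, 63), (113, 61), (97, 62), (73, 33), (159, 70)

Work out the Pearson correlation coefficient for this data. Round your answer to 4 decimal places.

0.6021

n = 5, Σx = 511, Σy = 289, Σx² = 57549, Σy² = 17523, Σxy = 30793
nΣxy − ΣxΣy = 153965 − 147679 = 6286
nΣx² − (Σx)² = 287745 − 261121 = 26624; nΣy² − (Σy)² = 87615 − 83521 = 4094
r = 6286 / √(26624 × 4094) = 6286 / 10440.2421 ≈ 0.6021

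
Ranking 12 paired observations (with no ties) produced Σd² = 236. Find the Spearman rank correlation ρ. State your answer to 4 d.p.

0.1748

ρ = 1 − 6Σd² / [n(n²−1)] = 1 − 6×236 / (12×143)
  = 1 − 1416/1716 = 1 − 0.82517 ≈ 0.1748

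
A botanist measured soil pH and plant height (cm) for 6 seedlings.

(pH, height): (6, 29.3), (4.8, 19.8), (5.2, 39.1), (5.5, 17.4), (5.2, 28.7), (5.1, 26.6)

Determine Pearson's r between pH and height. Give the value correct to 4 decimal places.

0.1257

n = 6, Σx = 31.8, Σy = 160.9, Σx² = 169.38, Σy² = 4613.35, Σxy = 854.76
nΣxy − ΣxΣy = 5128.56 − 5116.62 = 11.94
nΣx² − (Σx)² = 1016.28 − 1011.24 = 5.04; nΣy² − (Σy)² = 27680.1 − 25888.81 = 1791.29
r = 11.94 / √(5.04 × 1791.29) = 11.94 / 95.0163 ≈ 0.1257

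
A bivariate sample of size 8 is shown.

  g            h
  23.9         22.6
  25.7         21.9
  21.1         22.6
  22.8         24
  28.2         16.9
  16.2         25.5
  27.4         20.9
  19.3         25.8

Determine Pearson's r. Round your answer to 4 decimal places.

-0.8675

n = 8, Σg = 184.6, Σh = 180.2, Σg² = 4377.68, Σh² = 4115.44, Σgh = 4087.31
nΣgh − ΣgΣh = 32698.48 − 33264.92 = -566.44
nΣg² − (Σg)² = 35021.44 − 34077.16 = 944.28; nΣh² − (Σh)² = 32923.52 − 32472.04 = 451.48
r = -566.44 / √(944.28 × 451.48) = -566.44 / 652.9346 ≈ -0.8675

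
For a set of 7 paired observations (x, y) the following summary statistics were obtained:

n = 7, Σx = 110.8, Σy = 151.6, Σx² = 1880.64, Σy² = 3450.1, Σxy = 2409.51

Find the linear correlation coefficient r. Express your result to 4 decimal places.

r = (nΣxy − ΣxΣy) / √[(nΣx² − (Σx)²)(nΣy² − (Σy)²)]
Numerator: 7×2409.51 − 110.8×151.6 = 69.29
Denominator: √[(13164.48 − 12276.64)(24150.7 − 22982.56)] = √[887.84 × 1168.14] = 1018.3916
r = 69.29 / 1018.3916 ≈ 0.0680

0.0680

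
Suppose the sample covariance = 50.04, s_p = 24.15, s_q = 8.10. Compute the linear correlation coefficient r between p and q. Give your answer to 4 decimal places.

0.2558

r = Cov(p,q) / (s_p · s_q) = 50.04 / (24.15 × 8.10)
  = 50.04 / 195.6150 ≈ 0.2558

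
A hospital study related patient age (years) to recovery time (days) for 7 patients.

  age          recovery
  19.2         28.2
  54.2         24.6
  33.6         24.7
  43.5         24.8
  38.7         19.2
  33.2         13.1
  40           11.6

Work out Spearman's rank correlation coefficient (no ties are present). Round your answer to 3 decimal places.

-0.179

Rank age: 1, 7, 3, 6, 4, 2, 5
Rank recovery: 7, 4, 5, 6, 3, 2, 1
d = rank(age) − rank(recovery): -6, 3, -2, 0, 1, 0, 4; Σd² = 66
ρ = 1 − 6Σd² / [n(n²−1)] = 1 − 6×66 / (7×48) = 1 − 396/336 ≈ -0.179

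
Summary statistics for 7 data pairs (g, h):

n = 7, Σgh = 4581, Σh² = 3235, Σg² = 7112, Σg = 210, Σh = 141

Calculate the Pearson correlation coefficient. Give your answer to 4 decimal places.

0.6199

r = (nΣgh − ΣgΣh) / √[(nΣg² − (Σg)²)(nΣh² − (Σh)²)]
Numerator: 7×4581 − 210×141 = 2457
Denominator: √[(49784 − 44100)(22645 − 19881)] = √[5684 × 2764] = 3963.6569
r = 2457 / 3963.6569 ≈ 0.6199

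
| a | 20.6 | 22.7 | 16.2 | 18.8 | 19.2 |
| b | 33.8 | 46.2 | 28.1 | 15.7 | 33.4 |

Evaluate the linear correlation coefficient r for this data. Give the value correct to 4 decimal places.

0.6753

n = 5, Σa = 97.5, Σb = 157.2, Σa² = 1924.17, Σb² = 5428.54, Σab = 3136.68
nΣab − ΣaΣb = 15683.4 − 15327 = 356.4
nΣa² − (Σa)² = 9620.85 − 9506.25 = 114.6; nΣb² − (Σb)² = 27142.7 − 24711.84 = 2430.86
r = 356.4 / √(114.6 × 2430.86) = 356.4 / 527.8035 ≈ 0.6753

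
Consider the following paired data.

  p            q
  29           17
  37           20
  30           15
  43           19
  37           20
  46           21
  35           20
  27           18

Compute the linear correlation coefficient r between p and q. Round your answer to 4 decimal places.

0.7187

n = 8, Σp = 284, Σq = 150, Σp² = 10398, Σq² = 2840, Σpq = 5392
nΣpq − ΣpΣq = 43136 − 42600 = 536
nΣp² − (Σp)² = 83184 − 80656 = 2528; nΣq² − (Σq)² = 22720 − 22500 = 220
r = 536 / √(2528 × 220) = 536 / 745.7614 ≈ 0.7187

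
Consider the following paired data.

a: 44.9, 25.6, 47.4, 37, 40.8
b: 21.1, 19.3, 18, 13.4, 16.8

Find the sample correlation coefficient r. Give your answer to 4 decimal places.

n = 5, Σa = 195.7, Σb = 88.6, Σa² = 7951.77, Σb² = 1603.5, Σab = 3475.91
nΣab − ΣaΣb = 17379.55 − 17339.02 = 40.53
nΣa² − (Σa)² = 39758.85 − 38298.49 = 1460.36; nΣb² − (Σb)² = 8017.5 − 7849.96 = 167.54
r = 40.53 / √(1460.36 × 167.54) = 40.53 / 494.6400 ≈ 0.0819

0.0819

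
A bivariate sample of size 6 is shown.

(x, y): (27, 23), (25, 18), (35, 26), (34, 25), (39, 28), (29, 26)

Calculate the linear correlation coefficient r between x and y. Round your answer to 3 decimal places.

n = 6, Σx = 189, Σy = 146, Σx² = 6097, Σy² = 3614, Σxy = 4677
nΣxy − ΣxΣy = 28062 − 27594 = 468
nΣx² − (Σx)² = 36582 − 35721 = 861; nΣy² − (Σy)² = 21684 − 21316 = 368
r = 468 / √(861 × 368) = 468 / 562.8925 ≈ 0.831

0.831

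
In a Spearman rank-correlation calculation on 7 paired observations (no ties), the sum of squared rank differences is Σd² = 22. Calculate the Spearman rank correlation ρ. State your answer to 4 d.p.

ρ = 1 − 6Σd² / [n(n²−1)] = 1 − 6×22 / (7×48)
  = 1 − 132/336 = 1 − 0.39286 ≈ 0.6071

0.6071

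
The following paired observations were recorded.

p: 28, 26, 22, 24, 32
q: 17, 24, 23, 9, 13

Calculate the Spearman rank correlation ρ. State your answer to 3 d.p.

Rank p: 4, 3, 1, 2, 5
Rank q: 3, 5, 4, 1, 2
d = rank(p) − rank(q): 1, -2, -3, 1, 3; Σd² = 24
ρ = 1 − 6Σd² / [n(n²−1)] = 1 − 6×24 / (5×24) = 1 − 144/120 ≈ -0.200

-0.200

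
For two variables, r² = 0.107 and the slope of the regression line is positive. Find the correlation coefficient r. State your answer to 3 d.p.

|r| = √0.107 = 0.327
The association is positive, so r = 0.327.

0.327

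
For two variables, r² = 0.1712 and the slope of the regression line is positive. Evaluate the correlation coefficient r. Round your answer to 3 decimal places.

|r| = √0.1712 = 0.414
The association is positive, so r = 0.414.

0.414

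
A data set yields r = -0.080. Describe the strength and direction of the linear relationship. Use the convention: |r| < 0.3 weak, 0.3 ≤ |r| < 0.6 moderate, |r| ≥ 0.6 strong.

weak negative

r = -0.080 < 0 so the relationship is negative.
|r| = 0.080, which falls in the weak range.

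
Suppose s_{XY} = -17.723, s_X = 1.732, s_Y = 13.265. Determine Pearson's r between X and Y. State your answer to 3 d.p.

-0.771

r = Cov(X,Y) / (s_X · s_Y) = -17.723 / (1.732 × 13.265)
  = -17.723 / 22.9750 ≈ -0.771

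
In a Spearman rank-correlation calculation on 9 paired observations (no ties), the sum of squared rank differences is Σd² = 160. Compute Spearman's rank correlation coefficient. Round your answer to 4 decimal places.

ρ = 1 − 6Σd² / [n(n²−1)] = 1 − 6×160 / (9×80)
  = 1 − 960/720 = 1 − 1.33333 ≈ -0.3333

-0.3333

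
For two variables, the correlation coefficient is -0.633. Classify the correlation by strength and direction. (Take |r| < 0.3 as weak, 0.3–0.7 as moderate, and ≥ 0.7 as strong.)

r = -0.633 < 0 so the relationship is negative.
|r| = 0.633, which falls in the moderate range.

moderate negative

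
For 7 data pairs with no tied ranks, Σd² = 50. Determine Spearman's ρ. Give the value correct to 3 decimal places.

0.107

ρ = 1 − 6Σd² / [n(n²−1)] = 1 − 6×50 / (7×48)
  = 1 − 300/336 = 1 − 0.8929 ≈ 0.107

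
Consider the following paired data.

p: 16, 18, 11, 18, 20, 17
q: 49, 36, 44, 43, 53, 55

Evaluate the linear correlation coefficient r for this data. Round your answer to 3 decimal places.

n = 6, Σp = 100, Σq = 280, Σp² = 1714, Σq² = 13316, Σpq = 4685
nΣpq − ΣpΣq = 28110 − 28000 = 110
nΣp² − (Σp)² = 10284 − 10000 = 284; nΣq² − (Σq)² = 79896 − 78400 = 1496
r = 110 / √(284 × 1496) = 110 / 651.8159 ≈ 0.169

0.169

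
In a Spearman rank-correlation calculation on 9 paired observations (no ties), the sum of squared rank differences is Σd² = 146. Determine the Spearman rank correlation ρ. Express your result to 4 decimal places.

ρ = 1 − 6Σd² / [n(n²−1)] = 1 − 6×146 / (9×80)
  = 1 − 876/720 = 1 − 1.21667 ≈ -0.2167

-0.2167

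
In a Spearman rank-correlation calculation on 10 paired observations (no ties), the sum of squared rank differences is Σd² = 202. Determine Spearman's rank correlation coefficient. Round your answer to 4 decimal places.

ρ = 1 − 6Σd² / [n(n²−1)] = 1 − 6×202 / (10×99)
  = 1 − 1212/990 = 1 − 1.22424 ≈ -0.2242

-0.2242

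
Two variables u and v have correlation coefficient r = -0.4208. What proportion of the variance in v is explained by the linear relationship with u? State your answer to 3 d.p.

r² = (-0.4208)² = 0.177

0.177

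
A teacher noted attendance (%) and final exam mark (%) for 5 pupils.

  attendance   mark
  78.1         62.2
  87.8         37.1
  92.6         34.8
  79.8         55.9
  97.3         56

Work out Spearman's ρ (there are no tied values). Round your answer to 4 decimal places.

Rank attendance: 1, 3, 4, 2, 5
Rank mark: 5, 2, 1, 3, 4
d = rank(attendance) − rank(mark): -4, 1, 3, -1, 1; Σd² = 28
ρ = 1 − 6Σd² / [n(n²−1)] = 1 − 6×28 / (5×24) = 1 − 168/120 ≈ -0.4000

-0.4000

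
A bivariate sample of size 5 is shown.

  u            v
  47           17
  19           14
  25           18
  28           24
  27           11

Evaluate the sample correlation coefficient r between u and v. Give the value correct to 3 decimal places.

0.152

n = 5, Σu = 146, Σv = 84, Σu² = 4708, Σv² = 1506, Σuv = 2484
nΣuv − ΣuΣv = 12420 − 12264 = 156
nΣu² − (Σu)² = 23540 − 21316 = 2224; nΣv² − (Σv)² = 7530 − 7056 = 474
r = 156 / √(2224 × 474) = 156 / 1026.7307 ≈ 0.152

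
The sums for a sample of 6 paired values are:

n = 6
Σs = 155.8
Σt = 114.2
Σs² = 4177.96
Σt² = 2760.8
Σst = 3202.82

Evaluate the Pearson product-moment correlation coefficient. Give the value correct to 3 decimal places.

r = (nΣst − ΣsΣt) / √[(nΣs² − (Σs)²)(nΣt² − (Σt)²)]
Numerator: 6×3202.82 − 155.8×114.2 = 1424.56
Denominator: √[(25067.76 − 24273.64)(16564.8 − 13041.64)] = √[794.12 × 3523.16] = 1672.6661
r = 1424.56 / 1672.6661 ≈ 0.852

0.852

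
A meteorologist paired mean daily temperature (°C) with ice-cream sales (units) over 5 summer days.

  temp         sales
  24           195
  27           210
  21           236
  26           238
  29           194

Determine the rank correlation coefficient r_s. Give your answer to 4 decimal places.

Rank temp: 2, 4, 1, 3, 5
Rank sales: 2, 3, 4, 5, 1
d = rank(temp) − rank(sales): 0, 1, -3, -2, 4; Σd² = 30
ρ = 1 − 6Σd² / [n(n²−1)] = 1 − 6×30 / (5×24) = 1 − 180/120 ≈ -0.5000

-0.5000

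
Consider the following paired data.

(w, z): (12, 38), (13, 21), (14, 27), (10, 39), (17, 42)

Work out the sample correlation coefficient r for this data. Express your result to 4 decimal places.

0.0711

n = 5, Σw = 66, Σz = 167, Σw² = 898, Σz² = 5899, Σwz = 2211
nΣwz − ΣwΣz = 11055 − 11022 = 33
nΣw² − (Σw)² = 4490 − 4356 = 134; nΣz² − (Σz)² = 29495 − 27889 = 1606
r = 33 / √(134 × 1606) = 33 / 463.9009 ≈ 0.0711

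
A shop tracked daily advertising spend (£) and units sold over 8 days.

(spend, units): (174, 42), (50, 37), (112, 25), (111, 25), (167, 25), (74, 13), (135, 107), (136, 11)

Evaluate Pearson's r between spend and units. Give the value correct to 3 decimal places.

0.179

n = 8, Σx = 959, Σy = 285, Σx² = 127727, Σy² = 16747, Σxy = 35811
nΣxy − ΣxΣy = 286488 − 273315 = 13173
nΣx² − (Σx)² = 1021816 − 919681 = 102135; nΣy² − (Σy)² = 133976 − 81225 = 52751
r = 13173 / √(102135 × 52751) = 13173 / 73401.1130 ≈ 0.179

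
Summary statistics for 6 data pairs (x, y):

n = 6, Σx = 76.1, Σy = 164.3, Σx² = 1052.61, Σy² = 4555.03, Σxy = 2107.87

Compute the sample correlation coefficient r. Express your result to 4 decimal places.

r = (nΣxy − ΣxΣy) / √[(nΣx² − (Σx)²)(nΣy² − (Σy)²)]
Numerator: 6×2107.87 − 76.1×164.3 = 143.99
Denominator: √[(6315.66 − 5791.21)(27330.18 − 26994.49)] = √[524.45 × 335.69] = 419.5862
r = 143.99 / 419.5862 ≈ 0.3432

0.3432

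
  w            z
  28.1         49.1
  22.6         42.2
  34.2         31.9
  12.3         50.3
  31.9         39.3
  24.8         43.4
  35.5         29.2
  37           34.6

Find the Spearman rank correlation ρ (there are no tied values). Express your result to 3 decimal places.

Rank w: 4, 2, 6, 1, 5, 3, 7, 8
Rank z: 7, 5, 2, 8, 4, 6, 1, 3
d = rank(w) − rank(z): -3, -3, 4, -7, 1, -3, 6, 5; Σd² = 154
ρ = 1 − 6Σd² / [n(n²−1)] = 1 − 6×154 / (8×63) = 1 − 924/504 ≈ -0.833

-0.833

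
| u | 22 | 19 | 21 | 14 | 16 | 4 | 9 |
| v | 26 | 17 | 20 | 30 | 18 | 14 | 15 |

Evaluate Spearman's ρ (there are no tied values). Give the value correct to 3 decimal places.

Rank u: 7, 5, 6, 3, 4, 1, 2
Rank v: 6, 3, 5, 7, 4, 1, 2
d = rank(u) − rank(v): 1, 2, 1, -4, 0, 0, 0; Σd² = 22
ρ = 1 − 6Σd² / [n(n²−1)] = 1 − 6×22 / (7×48) = 1 − 132/336 ≈ 0.607

0.607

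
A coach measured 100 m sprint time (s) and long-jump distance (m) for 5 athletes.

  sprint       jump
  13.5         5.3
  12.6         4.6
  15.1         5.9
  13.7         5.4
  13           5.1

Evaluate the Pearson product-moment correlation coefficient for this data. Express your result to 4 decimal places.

0.9595

n = 5, Σx = 67.9, Σy = 26.3, Σx² = 925.71, Σy² = 139.23, Σxy = 358.88
nΣxy − ΣxΣy = 1794.4 − 1785.77 = 8.63
nΣx² − (Σx)² = 4628.55 − 4610.41 = 18.14; nΣy² − (Σy)² = 696.15 − 691.69 = 4.46
r = 8.63 / √(18.14 × 4.46) = 8.63 / 8.9947 ≈ 0.9595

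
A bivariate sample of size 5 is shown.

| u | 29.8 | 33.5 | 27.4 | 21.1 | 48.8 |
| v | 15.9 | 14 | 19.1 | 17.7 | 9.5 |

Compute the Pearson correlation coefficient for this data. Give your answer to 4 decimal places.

-0.9319

n = 5, Σu = 160.6, Σv = 76.2, Σu² = 5587.7, Σv² = 1217.16, Σuv = 2303.23
nΣuv − ΣuΣv = 11516.15 − 12237.72 = -721.57
nΣu² − (Σu)² = 27938.5 − 25792.36 = 2146.14; nΣv² − (Σv)² = 6085.8 − 5806.44 = 279.36
r = -721.57 / √(2146.14 × 279.36) = -721.57 / 774.3033 ≈ -0.9319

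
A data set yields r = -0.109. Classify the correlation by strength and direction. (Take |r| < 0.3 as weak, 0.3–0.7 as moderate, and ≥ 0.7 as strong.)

r = -0.109 < 0 so the relationship is negative.
|r| = 0.109, which falls in the weak range.

weak negative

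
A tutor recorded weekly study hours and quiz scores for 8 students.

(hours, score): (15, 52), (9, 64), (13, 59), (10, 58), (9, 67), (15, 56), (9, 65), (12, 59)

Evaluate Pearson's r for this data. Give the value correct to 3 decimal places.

-0.881

n = 8, Σx = 92, Σy = 480, Σx² = 1106, Σy² = 28976, Σxy = 5439
nΣxy − ΣxΣy = 43512 − 44160 = -648
nΣx² − (Σx)² = 8848 − 8464 = 384; nΣy² − (Σy)² = 231808 − 230400 = 1408
r = -648 / √(384 × 1408) = -648 / 735.3040 ≈ -0.881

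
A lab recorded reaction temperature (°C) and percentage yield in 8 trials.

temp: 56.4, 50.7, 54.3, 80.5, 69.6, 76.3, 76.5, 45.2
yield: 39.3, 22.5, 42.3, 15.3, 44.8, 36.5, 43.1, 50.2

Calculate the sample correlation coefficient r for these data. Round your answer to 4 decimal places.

-0.3269

n = 8, Σx = 509.5, Σy = 294, Σx² = 33741.33, Σy² = 11791.06, Σxy = 18355.03
nΣxy − ΣxΣy = 146840.24 − 149793 = -2952.76
nΣx² − (Σx)² = 269930.64 − 259590.25 = 10340.39; nΣy² − (Σy)² = 94328.48 − 86436 = 7892.48
r = -2952.76 / √(10340.39 × 7892.48) = -2952.76 / 9033.8985 ≈ -0.3269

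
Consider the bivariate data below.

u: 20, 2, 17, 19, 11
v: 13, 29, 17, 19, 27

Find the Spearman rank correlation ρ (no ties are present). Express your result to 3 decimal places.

-0.900

Rank u: 5, 1, 3, 4, 2
Rank v: 1, 5, 2, 3, 4
d = rank(u) − rank(v): 4, -4, 1, 1, -2; Σd² = 38
ρ = 1 − 6Σd² / [n(n²−1)] = 1 − 6×38 / (5×24) = 1 − 228/120 ≈ -0.900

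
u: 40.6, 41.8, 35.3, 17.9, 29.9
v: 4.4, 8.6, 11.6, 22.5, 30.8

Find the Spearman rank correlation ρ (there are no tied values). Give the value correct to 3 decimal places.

Rank u: 4, 5, 3, 1, 2
Rank v: 1, 2, 3, 4, 5
d = rank(u) − rank(v): 3, 3, 0, -3, -3; Σd² = 36
ρ = 1 − 6Σd² / [n(n²−1)] = 1 − 6×36 / (5×24) = 1 − 216/120 ≈ -0.800

-0.800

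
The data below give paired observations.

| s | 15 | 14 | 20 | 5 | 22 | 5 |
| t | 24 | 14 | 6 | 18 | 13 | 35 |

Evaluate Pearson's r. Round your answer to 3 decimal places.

n = 6, Σs = 81, Σt = 110, Σs² = 1355, Σt² = 2526, Σst = 1227
nΣst − ΣsΣt = 7362 − 8910 = -1548
nΣs² − (Σs)² = 8130 − 6561 = 1569; nΣt² − (Σt)² = 15156 − 12100 = 3056
r = -1548 / √(1569 × 3056) = -1548 / 2189.7178 ≈ -0.707

-0.707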